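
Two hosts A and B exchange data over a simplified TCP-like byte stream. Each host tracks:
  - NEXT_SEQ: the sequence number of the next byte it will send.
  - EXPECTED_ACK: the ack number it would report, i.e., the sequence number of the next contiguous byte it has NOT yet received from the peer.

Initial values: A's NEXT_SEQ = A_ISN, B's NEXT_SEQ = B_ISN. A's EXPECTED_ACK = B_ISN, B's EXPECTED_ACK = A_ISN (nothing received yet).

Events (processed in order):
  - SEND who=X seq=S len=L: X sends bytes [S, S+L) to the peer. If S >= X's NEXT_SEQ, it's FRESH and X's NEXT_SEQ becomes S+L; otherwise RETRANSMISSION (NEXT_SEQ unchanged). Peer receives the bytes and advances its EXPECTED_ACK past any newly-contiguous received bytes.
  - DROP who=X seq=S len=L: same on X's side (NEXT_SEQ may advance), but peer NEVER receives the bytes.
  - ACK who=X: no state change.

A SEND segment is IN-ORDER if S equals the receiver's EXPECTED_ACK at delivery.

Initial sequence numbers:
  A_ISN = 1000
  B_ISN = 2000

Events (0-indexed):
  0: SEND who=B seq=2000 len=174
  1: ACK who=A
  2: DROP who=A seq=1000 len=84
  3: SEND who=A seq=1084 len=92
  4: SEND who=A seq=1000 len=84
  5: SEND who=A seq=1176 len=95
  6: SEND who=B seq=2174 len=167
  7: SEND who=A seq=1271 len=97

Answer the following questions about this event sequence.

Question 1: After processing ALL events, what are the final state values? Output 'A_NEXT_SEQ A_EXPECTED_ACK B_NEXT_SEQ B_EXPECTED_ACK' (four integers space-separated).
After event 0: A_seq=1000 A_ack=2174 B_seq=2174 B_ack=1000
After event 1: A_seq=1000 A_ack=2174 B_seq=2174 B_ack=1000
After event 2: A_seq=1084 A_ack=2174 B_seq=2174 B_ack=1000
After event 3: A_seq=1176 A_ack=2174 B_seq=2174 B_ack=1000
After event 4: A_seq=1176 A_ack=2174 B_seq=2174 B_ack=1176
After event 5: A_seq=1271 A_ack=2174 B_seq=2174 B_ack=1271
After event 6: A_seq=1271 A_ack=2341 B_seq=2341 B_ack=1271
After event 7: A_seq=1368 A_ack=2341 B_seq=2341 B_ack=1368

Answer: 1368 2341 2341 1368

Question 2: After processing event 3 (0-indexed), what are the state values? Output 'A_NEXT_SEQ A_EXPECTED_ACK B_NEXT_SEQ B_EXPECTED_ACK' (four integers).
After event 0: A_seq=1000 A_ack=2174 B_seq=2174 B_ack=1000
After event 1: A_seq=1000 A_ack=2174 B_seq=2174 B_ack=1000
After event 2: A_seq=1084 A_ack=2174 B_seq=2174 B_ack=1000
After event 3: A_seq=1176 A_ack=2174 B_seq=2174 B_ack=1000

1176 2174 2174 1000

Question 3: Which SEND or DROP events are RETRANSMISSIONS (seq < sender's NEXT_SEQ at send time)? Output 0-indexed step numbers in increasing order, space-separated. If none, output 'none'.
Step 0: SEND seq=2000 -> fresh
Step 2: DROP seq=1000 -> fresh
Step 3: SEND seq=1084 -> fresh
Step 4: SEND seq=1000 -> retransmit
Step 5: SEND seq=1176 -> fresh
Step 6: SEND seq=2174 -> fresh
Step 7: SEND seq=1271 -> fresh

Answer: 4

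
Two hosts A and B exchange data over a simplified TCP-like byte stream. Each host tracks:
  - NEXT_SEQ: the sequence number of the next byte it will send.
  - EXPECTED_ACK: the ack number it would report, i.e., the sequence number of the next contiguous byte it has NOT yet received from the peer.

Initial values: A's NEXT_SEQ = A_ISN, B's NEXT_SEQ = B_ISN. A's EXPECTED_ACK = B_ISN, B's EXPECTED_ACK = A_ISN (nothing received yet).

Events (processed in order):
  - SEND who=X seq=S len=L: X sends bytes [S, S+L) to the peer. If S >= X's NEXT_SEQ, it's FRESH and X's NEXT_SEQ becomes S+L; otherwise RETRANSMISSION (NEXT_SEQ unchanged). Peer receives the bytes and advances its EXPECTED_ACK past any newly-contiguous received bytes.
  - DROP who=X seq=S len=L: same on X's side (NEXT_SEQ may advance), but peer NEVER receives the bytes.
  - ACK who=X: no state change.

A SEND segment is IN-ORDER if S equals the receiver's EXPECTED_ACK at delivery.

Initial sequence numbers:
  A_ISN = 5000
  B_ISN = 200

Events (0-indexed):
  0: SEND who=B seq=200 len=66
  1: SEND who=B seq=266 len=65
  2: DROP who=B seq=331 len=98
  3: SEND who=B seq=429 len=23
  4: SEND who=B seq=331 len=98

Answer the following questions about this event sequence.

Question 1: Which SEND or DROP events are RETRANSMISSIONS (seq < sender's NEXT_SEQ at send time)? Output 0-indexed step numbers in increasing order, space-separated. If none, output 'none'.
Answer: 4

Derivation:
Step 0: SEND seq=200 -> fresh
Step 1: SEND seq=266 -> fresh
Step 2: DROP seq=331 -> fresh
Step 3: SEND seq=429 -> fresh
Step 4: SEND seq=331 -> retransmit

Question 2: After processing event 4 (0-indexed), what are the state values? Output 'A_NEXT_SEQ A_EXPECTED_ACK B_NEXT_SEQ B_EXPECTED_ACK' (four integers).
After event 0: A_seq=5000 A_ack=266 B_seq=266 B_ack=5000
After event 1: A_seq=5000 A_ack=331 B_seq=331 B_ack=5000
After event 2: A_seq=5000 A_ack=331 B_seq=429 B_ack=5000
After event 3: A_seq=5000 A_ack=331 B_seq=452 B_ack=5000
After event 4: A_seq=5000 A_ack=452 B_seq=452 B_ack=5000

5000 452 452 5000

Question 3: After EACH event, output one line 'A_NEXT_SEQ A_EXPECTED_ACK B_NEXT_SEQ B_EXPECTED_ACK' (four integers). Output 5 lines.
5000 266 266 5000
5000 331 331 5000
5000 331 429 5000
5000 331 452 5000
5000 452 452 5000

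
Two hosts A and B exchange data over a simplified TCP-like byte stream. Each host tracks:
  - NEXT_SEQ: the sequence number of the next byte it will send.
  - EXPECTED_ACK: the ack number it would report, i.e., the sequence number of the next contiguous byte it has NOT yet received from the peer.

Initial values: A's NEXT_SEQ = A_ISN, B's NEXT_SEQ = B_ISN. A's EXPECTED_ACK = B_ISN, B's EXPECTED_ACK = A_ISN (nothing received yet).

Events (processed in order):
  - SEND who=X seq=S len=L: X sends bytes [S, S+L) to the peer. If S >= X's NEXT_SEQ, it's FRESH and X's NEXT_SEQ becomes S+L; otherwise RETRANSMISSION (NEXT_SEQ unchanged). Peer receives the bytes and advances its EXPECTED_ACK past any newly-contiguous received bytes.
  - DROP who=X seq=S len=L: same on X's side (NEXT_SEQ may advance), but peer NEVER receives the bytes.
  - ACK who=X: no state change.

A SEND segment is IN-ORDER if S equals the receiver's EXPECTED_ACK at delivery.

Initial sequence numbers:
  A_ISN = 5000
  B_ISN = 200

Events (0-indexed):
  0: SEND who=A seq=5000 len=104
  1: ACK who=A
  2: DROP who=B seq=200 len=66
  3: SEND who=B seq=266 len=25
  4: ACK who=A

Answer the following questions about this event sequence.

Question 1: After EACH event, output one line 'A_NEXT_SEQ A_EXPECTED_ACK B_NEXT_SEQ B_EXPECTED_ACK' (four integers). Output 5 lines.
5104 200 200 5104
5104 200 200 5104
5104 200 266 5104
5104 200 291 5104
5104 200 291 5104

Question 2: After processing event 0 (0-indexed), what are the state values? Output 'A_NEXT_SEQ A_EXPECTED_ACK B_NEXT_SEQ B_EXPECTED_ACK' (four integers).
After event 0: A_seq=5104 A_ack=200 B_seq=200 B_ack=5104

5104 200 200 5104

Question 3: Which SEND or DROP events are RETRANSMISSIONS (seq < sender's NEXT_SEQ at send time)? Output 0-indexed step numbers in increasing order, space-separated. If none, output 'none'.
Answer: none

Derivation:
Step 0: SEND seq=5000 -> fresh
Step 2: DROP seq=200 -> fresh
Step 3: SEND seq=266 -> fresh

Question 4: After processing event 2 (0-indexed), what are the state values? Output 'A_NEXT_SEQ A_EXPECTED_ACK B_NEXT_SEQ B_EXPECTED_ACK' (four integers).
After event 0: A_seq=5104 A_ack=200 B_seq=200 B_ack=5104
After event 1: A_seq=5104 A_ack=200 B_seq=200 B_ack=5104
After event 2: A_seq=5104 A_ack=200 B_seq=266 B_ack=5104

5104 200 266 5104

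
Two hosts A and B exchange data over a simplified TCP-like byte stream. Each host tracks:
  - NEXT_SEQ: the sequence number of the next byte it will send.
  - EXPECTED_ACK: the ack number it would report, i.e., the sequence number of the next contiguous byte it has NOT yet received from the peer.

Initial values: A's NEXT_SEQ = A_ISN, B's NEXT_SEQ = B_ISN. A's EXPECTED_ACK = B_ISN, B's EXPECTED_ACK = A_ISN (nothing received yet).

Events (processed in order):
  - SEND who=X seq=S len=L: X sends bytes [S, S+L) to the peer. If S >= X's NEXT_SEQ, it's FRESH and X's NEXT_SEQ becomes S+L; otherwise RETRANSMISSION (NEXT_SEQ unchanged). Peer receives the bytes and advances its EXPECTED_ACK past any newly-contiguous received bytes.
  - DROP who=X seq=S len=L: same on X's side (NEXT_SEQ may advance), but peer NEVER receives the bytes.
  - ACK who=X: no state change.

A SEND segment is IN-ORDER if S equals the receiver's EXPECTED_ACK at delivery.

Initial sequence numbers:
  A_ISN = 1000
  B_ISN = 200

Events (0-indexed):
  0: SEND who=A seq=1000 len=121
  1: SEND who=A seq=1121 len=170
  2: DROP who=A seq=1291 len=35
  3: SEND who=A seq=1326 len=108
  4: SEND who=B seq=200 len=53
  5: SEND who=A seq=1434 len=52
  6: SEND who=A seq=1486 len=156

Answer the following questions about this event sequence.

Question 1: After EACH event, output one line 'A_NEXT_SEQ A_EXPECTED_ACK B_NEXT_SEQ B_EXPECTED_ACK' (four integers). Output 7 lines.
1121 200 200 1121
1291 200 200 1291
1326 200 200 1291
1434 200 200 1291
1434 253 253 1291
1486 253 253 1291
1642 253 253 1291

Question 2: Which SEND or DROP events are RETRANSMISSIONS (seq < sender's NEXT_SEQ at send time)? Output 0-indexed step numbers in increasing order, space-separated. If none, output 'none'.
Answer: none

Derivation:
Step 0: SEND seq=1000 -> fresh
Step 1: SEND seq=1121 -> fresh
Step 2: DROP seq=1291 -> fresh
Step 3: SEND seq=1326 -> fresh
Step 4: SEND seq=200 -> fresh
Step 5: SEND seq=1434 -> fresh
Step 6: SEND seq=1486 -> fresh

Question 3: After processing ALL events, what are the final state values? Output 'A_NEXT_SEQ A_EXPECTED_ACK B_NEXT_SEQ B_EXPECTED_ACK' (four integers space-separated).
Answer: 1642 253 253 1291

Derivation:
After event 0: A_seq=1121 A_ack=200 B_seq=200 B_ack=1121
After event 1: A_seq=1291 A_ack=200 B_seq=200 B_ack=1291
After event 2: A_seq=1326 A_ack=200 B_seq=200 B_ack=1291
After event 3: A_seq=1434 A_ack=200 B_seq=200 B_ack=1291
After event 4: A_seq=1434 A_ack=253 B_seq=253 B_ack=1291
After event 5: A_seq=1486 A_ack=253 B_seq=253 B_ack=1291
After event 6: A_seq=1642 A_ack=253 B_seq=253 B_ack=1291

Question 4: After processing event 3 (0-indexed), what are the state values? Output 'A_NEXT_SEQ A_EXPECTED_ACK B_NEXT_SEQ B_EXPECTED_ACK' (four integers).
After event 0: A_seq=1121 A_ack=200 B_seq=200 B_ack=1121
After event 1: A_seq=1291 A_ack=200 B_seq=200 B_ack=1291
After event 2: A_seq=1326 A_ack=200 B_seq=200 B_ack=1291
After event 3: A_seq=1434 A_ack=200 B_seq=200 B_ack=1291

1434 200 200 1291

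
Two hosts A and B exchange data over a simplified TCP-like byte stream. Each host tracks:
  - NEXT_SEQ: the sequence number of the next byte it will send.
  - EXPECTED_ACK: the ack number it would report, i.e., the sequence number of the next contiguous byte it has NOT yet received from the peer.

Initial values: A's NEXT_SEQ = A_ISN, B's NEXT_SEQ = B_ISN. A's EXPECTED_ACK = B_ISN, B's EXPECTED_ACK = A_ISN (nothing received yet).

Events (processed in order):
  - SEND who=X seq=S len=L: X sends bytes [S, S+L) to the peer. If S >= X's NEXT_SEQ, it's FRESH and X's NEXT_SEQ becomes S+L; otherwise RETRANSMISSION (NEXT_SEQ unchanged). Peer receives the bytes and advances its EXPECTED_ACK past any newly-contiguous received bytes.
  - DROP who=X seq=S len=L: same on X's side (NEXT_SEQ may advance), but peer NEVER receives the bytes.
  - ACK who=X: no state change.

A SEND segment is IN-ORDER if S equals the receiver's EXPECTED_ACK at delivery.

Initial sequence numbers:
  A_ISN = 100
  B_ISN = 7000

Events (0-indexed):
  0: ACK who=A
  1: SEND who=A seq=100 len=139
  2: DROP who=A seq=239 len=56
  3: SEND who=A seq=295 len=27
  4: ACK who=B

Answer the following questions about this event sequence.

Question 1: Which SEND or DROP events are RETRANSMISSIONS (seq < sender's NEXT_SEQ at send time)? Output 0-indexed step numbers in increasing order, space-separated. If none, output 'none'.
Step 1: SEND seq=100 -> fresh
Step 2: DROP seq=239 -> fresh
Step 3: SEND seq=295 -> fresh

Answer: none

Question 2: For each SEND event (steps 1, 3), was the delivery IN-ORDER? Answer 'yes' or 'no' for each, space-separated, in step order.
Step 1: SEND seq=100 -> in-order
Step 3: SEND seq=295 -> out-of-order

Answer: yes no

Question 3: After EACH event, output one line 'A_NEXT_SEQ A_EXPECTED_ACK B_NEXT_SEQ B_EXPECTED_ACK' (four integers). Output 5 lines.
100 7000 7000 100
239 7000 7000 239
295 7000 7000 239
322 7000 7000 239
322 7000 7000 239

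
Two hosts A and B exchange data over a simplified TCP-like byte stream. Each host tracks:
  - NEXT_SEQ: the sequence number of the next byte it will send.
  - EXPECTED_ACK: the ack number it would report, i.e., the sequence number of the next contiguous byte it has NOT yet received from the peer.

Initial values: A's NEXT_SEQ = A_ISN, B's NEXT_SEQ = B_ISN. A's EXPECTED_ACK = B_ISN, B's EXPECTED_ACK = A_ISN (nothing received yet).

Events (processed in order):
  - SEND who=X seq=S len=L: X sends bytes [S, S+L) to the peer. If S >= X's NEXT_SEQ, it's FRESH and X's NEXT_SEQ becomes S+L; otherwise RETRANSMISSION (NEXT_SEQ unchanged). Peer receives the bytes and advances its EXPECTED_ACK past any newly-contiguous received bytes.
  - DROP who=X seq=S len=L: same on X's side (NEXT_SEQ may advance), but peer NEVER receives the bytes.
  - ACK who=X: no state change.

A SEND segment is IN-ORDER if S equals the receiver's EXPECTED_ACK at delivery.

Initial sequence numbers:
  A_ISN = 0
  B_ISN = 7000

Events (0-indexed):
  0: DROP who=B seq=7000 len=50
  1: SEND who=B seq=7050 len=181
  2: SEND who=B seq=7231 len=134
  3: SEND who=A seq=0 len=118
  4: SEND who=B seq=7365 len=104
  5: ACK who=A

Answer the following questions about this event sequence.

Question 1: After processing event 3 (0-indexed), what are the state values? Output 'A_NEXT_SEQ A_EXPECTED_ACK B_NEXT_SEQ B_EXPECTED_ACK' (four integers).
After event 0: A_seq=0 A_ack=7000 B_seq=7050 B_ack=0
After event 1: A_seq=0 A_ack=7000 B_seq=7231 B_ack=0
After event 2: A_seq=0 A_ack=7000 B_seq=7365 B_ack=0
After event 3: A_seq=118 A_ack=7000 B_seq=7365 B_ack=118

118 7000 7365 118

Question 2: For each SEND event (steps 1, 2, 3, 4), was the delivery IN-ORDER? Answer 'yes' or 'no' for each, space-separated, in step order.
Step 1: SEND seq=7050 -> out-of-order
Step 2: SEND seq=7231 -> out-of-order
Step 3: SEND seq=0 -> in-order
Step 4: SEND seq=7365 -> out-of-order

Answer: no no yes no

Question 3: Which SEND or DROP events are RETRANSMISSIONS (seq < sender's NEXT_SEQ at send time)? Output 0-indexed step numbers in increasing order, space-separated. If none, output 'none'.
Step 0: DROP seq=7000 -> fresh
Step 1: SEND seq=7050 -> fresh
Step 2: SEND seq=7231 -> fresh
Step 3: SEND seq=0 -> fresh
Step 4: SEND seq=7365 -> fresh

Answer: none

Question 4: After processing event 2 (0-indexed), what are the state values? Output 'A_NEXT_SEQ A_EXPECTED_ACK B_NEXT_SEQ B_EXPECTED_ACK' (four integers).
After event 0: A_seq=0 A_ack=7000 B_seq=7050 B_ack=0
After event 1: A_seq=0 A_ack=7000 B_seq=7231 B_ack=0
After event 2: A_seq=0 A_ack=7000 B_seq=7365 B_ack=0

0 7000 7365 0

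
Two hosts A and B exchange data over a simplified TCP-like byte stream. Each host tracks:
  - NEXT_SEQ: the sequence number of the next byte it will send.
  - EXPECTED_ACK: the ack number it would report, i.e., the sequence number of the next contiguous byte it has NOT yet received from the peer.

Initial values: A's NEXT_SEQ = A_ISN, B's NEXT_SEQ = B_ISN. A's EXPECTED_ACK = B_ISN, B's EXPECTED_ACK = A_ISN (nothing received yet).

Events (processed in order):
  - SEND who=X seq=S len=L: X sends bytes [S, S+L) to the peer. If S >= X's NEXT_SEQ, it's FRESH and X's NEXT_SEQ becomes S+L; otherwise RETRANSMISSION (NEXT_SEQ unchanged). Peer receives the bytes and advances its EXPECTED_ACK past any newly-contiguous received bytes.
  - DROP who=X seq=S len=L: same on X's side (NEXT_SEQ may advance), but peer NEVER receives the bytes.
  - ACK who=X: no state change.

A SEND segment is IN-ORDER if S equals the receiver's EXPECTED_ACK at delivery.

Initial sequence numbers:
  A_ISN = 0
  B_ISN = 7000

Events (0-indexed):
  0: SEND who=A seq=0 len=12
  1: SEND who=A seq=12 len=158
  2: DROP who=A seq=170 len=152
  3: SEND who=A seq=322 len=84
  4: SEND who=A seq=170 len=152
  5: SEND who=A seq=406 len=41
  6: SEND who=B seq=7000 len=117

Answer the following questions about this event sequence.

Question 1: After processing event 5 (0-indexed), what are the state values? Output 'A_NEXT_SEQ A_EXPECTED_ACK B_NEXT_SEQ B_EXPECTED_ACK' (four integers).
After event 0: A_seq=12 A_ack=7000 B_seq=7000 B_ack=12
After event 1: A_seq=170 A_ack=7000 B_seq=7000 B_ack=170
After event 2: A_seq=322 A_ack=7000 B_seq=7000 B_ack=170
After event 3: A_seq=406 A_ack=7000 B_seq=7000 B_ack=170
After event 4: A_seq=406 A_ack=7000 B_seq=7000 B_ack=406
After event 5: A_seq=447 A_ack=7000 B_seq=7000 B_ack=447

447 7000 7000 447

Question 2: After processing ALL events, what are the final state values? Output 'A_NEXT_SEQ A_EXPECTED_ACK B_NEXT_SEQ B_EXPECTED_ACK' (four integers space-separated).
Answer: 447 7117 7117 447

Derivation:
After event 0: A_seq=12 A_ack=7000 B_seq=7000 B_ack=12
After event 1: A_seq=170 A_ack=7000 B_seq=7000 B_ack=170
After event 2: A_seq=322 A_ack=7000 B_seq=7000 B_ack=170
After event 3: A_seq=406 A_ack=7000 B_seq=7000 B_ack=170
After event 4: A_seq=406 A_ack=7000 B_seq=7000 B_ack=406
After event 5: A_seq=447 A_ack=7000 B_seq=7000 B_ack=447
After event 6: A_seq=447 A_ack=7117 B_seq=7117 B_ack=447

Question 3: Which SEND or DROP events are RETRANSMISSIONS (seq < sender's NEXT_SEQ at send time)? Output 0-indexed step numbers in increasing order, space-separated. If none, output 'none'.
Answer: 4

Derivation:
Step 0: SEND seq=0 -> fresh
Step 1: SEND seq=12 -> fresh
Step 2: DROP seq=170 -> fresh
Step 3: SEND seq=322 -> fresh
Step 4: SEND seq=170 -> retransmit
Step 5: SEND seq=406 -> fresh
Step 6: SEND seq=7000 -> fresh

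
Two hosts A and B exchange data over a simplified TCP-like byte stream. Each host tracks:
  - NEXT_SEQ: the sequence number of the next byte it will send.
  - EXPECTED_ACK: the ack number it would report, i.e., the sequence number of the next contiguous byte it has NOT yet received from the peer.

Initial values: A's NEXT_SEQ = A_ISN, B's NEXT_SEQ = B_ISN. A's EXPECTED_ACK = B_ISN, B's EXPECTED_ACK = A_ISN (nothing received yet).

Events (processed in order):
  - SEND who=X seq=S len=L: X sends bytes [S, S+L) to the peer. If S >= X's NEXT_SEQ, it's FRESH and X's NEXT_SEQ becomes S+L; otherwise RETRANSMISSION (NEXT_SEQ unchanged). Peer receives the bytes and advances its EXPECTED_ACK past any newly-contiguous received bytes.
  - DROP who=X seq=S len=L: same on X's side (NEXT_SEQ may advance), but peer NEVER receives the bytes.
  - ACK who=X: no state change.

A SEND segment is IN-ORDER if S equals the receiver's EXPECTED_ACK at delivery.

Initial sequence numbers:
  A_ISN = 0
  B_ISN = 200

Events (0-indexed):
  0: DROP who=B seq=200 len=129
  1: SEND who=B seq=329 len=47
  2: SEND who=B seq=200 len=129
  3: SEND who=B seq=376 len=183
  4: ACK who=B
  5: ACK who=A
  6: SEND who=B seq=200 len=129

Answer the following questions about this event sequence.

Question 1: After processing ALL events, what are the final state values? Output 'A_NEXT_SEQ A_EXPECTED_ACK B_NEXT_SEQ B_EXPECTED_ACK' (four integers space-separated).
Answer: 0 559 559 0

Derivation:
After event 0: A_seq=0 A_ack=200 B_seq=329 B_ack=0
After event 1: A_seq=0 A_ack=200 B_seq=376 B_ack=0
After event 2: A_seq=0 A_ack=376 B_seq=376 B_ack=0
After event 3: A_seq=0 A_ack=559 B_seq=559 B_ack=0
After event 4: A_seq=0 A_ack=559 B_seq=559 B_ack=0
After event 5: A_seq=0 A_ack=559 B_seq=559 B_ack=0
After event 6: A_seq=0 A_ack=559 B_seq=559 B_ack=0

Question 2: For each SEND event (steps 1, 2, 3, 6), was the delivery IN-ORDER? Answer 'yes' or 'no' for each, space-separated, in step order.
Answer: no yes yes no

Derivation:
Step 1: SEND seq=329 -> out-of-order
Step 2: SEND seq=200 -> in-order
Step 3: SEND seq=376 -> in-order
Step 6: SEND seq=200 -> out-of-order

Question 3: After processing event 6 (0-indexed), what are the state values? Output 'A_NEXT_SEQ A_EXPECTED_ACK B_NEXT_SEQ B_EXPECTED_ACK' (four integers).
After event 0: A_seq=0 A_ack=200 B_seq=329 B_ack=0
After event 1: A_seq=0 A_ack=200 B_seq=376 B_ack=0
After event 2: A_seq=0 A_ack=376 B_seq=376 B_ack=0
After event 3: A_seq=0 A_ack=559 B_seq=559 B_ack=0
After event 4: A_seq=0 A_ack=559 B_seq=559 B_ack=0
After event 5: A_seq=0 A_ack=559 B_seq=559 B_ack=0
After event 6: A_seq=0 A_ack=559 B_seq=559 B_ack=0

0 559 559 0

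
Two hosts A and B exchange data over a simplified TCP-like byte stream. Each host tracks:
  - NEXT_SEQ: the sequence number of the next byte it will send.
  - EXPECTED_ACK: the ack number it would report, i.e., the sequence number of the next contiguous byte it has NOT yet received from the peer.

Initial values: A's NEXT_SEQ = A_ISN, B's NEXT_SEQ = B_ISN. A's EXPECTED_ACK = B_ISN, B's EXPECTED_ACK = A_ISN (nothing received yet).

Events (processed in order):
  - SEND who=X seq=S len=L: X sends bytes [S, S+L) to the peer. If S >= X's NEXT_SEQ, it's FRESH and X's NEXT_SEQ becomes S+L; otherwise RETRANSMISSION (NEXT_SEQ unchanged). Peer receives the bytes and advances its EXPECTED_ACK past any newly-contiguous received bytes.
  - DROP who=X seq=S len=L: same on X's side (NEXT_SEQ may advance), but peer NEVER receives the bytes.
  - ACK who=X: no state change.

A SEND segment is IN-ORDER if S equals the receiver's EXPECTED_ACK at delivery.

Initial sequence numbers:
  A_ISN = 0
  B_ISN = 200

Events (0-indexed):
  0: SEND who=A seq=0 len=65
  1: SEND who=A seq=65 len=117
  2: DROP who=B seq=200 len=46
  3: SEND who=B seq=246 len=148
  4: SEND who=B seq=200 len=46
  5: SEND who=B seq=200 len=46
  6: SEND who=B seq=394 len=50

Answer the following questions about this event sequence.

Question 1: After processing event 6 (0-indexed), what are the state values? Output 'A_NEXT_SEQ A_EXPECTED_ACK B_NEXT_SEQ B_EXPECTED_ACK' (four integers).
After event 0: A_seq=65 A_ack=200 B_seq=200 B_ack=65
After event 1: A_seq=182 A_ack=200 B_seq=200 B_ack=182
After event 2: A_seq=182 A_ack=200 B_seq=246 B_ack=182
After event 3: A_seq=182 A_ack=200 B_seq=394 B_ack=182
After event 4: A_seq=182 A_ack=394 B_seq=394 B_ack=182
After event 5: A_seq=182 A_ack=394 B_seq=394 B_ack=182
After event 6: A_seq=182 A_ack=444 B_seq=444 B_ack=182

182 444 444 182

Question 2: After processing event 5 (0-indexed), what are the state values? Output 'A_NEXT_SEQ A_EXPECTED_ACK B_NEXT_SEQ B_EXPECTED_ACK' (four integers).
After event 0: A_seq=65 A_ack=200 B_seq=200 B_ack=65
After event 1: A_seq=182 A_ack=200 B_seq=200 B_ack=182
After event 2: A_seq=182 A_ack=200 B_seq=246 B_ack=182
After event 3: A_seq=182 A_ack=200 B_seq=394 B_ack=182
After event 4: A_seq=182 A_ack=394 B_seq=394 B_ack=182
After event 5: A_seq=182 A_ack=394 B_seq=394 B_ack=182

182 394 394 182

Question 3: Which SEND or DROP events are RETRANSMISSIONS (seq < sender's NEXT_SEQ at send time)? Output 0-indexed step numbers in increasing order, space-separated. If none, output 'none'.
Answer: 4 5

Derivation:
Step 0: SEND seq=0 -> fresh
Step 1: SEND seq=65 -> fresh
Step 2: DROP seq=200 -> fresh
Step 3: SEND seq=246 -> fresh
Step 4: SEND seq=200 -> retransmit
Step 5: SEND seq=200 -> retransmit
Step 6: SEND seq=394 -> fresh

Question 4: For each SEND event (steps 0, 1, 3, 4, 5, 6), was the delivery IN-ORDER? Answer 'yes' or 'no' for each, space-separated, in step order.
Answer: yes yes no yes no yes

Derivation:
Step 0: SEND seq=0 -> in-order
Step 1: SEND seq=65 -> in-order
Step 3: SEND seq=246 -> out-of-order
Step 4: SEND seq=200 -> in-order
Step 5: SEND seq=200 -> out-of-order
Step 6: SEND seq=394 -> in-order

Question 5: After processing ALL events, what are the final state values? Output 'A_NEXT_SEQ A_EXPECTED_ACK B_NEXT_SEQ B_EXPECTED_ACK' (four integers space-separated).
After event 0: A_seq=65 A_ack=200 B_seq=200 B_ack=65
After event 1: A_seq=182 A_ack=200 B_seq=200 B_ack=182
After event 2: A_seq=182 A_ack=200 B_seq=246 B_ack=182
After event 3: A_seq=182 A_ack=200 B_seq=394 B_ack=182
After event 4: A_seq=182 A_ack=394 B_seq=394 B_ack=182
After event 5: A_seq=182 A_ack=394 B_seq=394 B_ack=182
After event 6: A_seq=182 A_ack=444 B_seq=444 B_ack=182

Answer: 182 444 444 182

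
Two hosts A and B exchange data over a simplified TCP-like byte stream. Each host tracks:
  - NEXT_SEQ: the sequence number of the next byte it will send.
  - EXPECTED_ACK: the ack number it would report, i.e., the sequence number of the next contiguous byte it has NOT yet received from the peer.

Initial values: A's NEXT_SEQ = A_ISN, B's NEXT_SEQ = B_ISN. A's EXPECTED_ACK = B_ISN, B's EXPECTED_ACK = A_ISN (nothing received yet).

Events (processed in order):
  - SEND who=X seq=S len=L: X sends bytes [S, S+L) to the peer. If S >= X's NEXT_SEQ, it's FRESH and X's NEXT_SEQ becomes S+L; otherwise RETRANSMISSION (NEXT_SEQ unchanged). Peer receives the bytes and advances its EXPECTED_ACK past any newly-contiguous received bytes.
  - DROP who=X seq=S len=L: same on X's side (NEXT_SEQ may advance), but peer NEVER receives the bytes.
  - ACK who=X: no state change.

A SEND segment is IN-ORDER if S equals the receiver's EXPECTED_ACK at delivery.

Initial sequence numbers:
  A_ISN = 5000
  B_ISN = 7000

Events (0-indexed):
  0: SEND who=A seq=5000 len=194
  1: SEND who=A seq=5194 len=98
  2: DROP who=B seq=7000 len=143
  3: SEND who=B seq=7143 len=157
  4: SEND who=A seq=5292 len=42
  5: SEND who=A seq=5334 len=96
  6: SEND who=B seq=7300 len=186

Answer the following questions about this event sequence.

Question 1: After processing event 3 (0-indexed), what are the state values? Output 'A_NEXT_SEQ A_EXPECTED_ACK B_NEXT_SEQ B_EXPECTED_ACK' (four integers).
After event 0: A_seq=5194 A_ack=7000 B_seq=7000 B_ack=5194
After event 1: A_seq=5292 A_ack=7000 B_seq=7000 B_ack=5292
After event 2: A_seq=5292 A_ack=7000 B_seq=7143 B_ack=5292
After event 3: A_seq=5292 A_ack=7000 B_seq=7300 B_ack=5292

5292 7000 7300 5292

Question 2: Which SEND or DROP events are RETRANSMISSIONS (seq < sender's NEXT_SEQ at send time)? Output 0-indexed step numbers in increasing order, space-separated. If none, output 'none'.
Step 0: SEND seq=5000 -> fresh
Step 1: SEND seq=5194 -> fresh
Step 2: DROP seq=7000 -> fresh
Step 3: SEND seq=7143 -> fresh
Step 4: SEND seq=5292 -> fresh
Step 5: SEND seq=5334 -> fresh
Step 6: SEND seq=7300 -> fresh

Answer: none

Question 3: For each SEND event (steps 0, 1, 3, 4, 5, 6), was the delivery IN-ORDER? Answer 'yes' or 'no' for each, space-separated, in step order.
Answer: yes yes no yes yes no

Derivation:
Step 0: SEND seq=5000 -> in-order
Step 1: SEND seq=5194 -> in-order
Step 3: SEND seq=7143 -> out-of-order
Step 4: SEND seq=5292 -> in-order
Step 5: SEND seq=5334 -> in-order
Step 6: SEND seq=7300 -> out-of-order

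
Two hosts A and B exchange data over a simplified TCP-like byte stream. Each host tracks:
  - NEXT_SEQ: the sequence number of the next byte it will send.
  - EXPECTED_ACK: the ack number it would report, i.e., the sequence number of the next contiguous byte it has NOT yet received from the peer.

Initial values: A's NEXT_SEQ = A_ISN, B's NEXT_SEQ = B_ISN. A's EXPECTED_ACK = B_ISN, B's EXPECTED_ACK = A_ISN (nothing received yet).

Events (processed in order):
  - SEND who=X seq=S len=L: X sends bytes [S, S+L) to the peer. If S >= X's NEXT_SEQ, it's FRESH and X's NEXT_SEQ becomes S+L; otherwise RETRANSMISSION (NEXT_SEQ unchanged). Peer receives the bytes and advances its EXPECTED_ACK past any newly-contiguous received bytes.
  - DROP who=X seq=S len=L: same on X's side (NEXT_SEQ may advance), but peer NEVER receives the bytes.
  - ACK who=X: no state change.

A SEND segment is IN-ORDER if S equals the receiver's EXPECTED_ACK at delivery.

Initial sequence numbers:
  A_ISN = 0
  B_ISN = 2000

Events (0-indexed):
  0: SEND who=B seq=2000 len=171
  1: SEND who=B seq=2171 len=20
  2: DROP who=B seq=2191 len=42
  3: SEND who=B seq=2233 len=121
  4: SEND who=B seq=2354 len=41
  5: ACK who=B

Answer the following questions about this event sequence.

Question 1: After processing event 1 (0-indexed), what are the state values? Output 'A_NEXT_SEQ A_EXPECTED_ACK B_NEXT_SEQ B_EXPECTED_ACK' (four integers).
After event 0: A_seq=0 A_ack=2171 B_seq=2171 B_ack=0
After event 1: A_seq=0 A_ack=2191 B_seq=2191 B_ack=0

0 2191 2191 0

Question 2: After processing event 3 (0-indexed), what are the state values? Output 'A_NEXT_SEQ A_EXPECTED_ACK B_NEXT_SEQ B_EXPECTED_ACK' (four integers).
After event 0: A_seq=0 A_ack=2171 B_seq=2171 B_ack=0
After event 1: A_seq=0 A_ack=2191 B_seq=2191 B_ack=0
After event 2: A_seq=0 A_ack=2191 B_seq=2233 B_ack=0
After event 3: A_seq=0 A_ack=2191 B_seq=2354 B_ack=0

0 2191 2354 0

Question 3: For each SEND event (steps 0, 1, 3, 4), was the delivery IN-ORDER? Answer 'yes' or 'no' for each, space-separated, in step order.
Step 0: SEND seq=2000 -> in-order
Step 1: SEND seq=2171 -> in-order
Step 3: SEND seq=2233 -> out-of-order
Step 4: SEND seq=2354 -> out-of-order

Answer: yes yes no no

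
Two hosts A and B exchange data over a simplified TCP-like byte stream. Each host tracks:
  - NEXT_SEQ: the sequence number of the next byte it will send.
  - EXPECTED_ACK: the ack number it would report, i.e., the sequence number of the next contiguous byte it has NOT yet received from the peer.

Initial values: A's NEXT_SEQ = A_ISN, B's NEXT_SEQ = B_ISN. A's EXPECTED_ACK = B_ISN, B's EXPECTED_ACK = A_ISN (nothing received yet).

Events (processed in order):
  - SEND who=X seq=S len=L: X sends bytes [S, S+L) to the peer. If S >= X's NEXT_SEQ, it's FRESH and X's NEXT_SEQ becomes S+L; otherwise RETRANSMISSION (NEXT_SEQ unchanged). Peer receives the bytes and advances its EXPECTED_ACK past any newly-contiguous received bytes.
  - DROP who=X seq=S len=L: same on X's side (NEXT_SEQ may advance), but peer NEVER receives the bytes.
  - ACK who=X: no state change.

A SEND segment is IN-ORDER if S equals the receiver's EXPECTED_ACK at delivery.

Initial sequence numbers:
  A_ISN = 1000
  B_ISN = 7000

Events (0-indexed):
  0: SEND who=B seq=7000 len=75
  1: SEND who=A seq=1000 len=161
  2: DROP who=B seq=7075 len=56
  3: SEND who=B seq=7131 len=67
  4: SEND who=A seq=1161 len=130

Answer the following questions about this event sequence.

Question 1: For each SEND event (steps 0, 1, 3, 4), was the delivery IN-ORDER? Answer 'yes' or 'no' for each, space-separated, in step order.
Step 0: SEND seq=7000 -> in-order
Step 1: SEND seq=1000 -> in-order
Step 3: SEND seq=7131 -> out-of-order
Step 4: SEND seq=1161 -> in-order

Answer: yes yes no yes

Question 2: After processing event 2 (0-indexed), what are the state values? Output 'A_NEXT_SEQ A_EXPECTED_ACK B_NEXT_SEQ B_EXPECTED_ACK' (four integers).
After event 0: A_seq=1000 A_ack=7075 B_seq=7075 B_ack=1000
After event 1: A_seq=1161 A_ack=7075 B_seq=7075 B_ack=1161
After event 2: A_seq=1161 A_ack=7075 B_seq=7131 B_ack=1161

1161 7075 7131 1161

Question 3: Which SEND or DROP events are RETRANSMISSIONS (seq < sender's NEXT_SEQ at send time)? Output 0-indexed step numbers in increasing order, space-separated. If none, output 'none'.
Answer: none

Derivation:
Step 0: SEND seq=7000 -> fresh
Step 1: SEND seq=1000 -> fresh
Step 2: DROP seq=7075 -> fresh
Step 3: SEND seq=7131 -> fresh
Step 4: SEND seq=1161 -> fresh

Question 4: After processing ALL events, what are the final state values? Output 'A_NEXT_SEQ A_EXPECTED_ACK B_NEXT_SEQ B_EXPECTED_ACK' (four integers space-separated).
Answer: 1291 7075 7198 1291

Derivation:
After event 0: A_seq=1000 A_ack=7075 B_seq=7075 B_ack=1000
After event 1: A_seq=1161 A_ack=7075 B_seq=7075 B_ack=1161
After event 2: A_seq=1161 A_ack=7075 B_seq=7131 B_ack=1161
After event 3: A_seq=1161 A_ack=7075 B_seq=7198 B_ack=1161
After event 4: A_seq=1291 A_ack=7075 B_seq=7198 B_ack=1291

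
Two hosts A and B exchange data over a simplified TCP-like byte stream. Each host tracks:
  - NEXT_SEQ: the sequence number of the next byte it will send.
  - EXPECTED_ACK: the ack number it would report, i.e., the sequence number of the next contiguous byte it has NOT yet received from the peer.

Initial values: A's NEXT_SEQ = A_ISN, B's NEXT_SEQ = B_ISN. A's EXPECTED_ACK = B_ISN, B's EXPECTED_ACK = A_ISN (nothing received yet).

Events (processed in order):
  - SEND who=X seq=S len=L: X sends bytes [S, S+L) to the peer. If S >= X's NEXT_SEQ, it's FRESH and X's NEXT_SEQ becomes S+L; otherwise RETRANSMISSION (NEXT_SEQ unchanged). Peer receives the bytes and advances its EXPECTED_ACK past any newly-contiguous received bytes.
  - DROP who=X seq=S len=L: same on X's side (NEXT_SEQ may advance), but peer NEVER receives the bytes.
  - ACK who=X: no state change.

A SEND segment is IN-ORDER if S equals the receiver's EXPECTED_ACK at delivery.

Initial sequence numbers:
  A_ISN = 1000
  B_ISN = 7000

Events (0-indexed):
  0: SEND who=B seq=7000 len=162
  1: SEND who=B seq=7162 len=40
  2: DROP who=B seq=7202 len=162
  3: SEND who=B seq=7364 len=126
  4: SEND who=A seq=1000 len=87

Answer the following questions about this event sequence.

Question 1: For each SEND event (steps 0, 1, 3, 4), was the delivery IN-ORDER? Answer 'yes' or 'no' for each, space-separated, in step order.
Step 0: SEND seq=7000 -> in-order
Step 1: SEND seq=7162 -> in-order
Step 3: SEND seq=7364 -> out-of-order
Step 4: SEND seq=1000 -> in-order

Answer: yes yes no yes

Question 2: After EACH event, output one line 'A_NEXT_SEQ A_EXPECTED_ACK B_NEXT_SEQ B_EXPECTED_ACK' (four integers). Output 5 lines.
1000 7162 7162 1000
1000 7202 7202 1000
1000 7202 7364 1000
1000 7202 7490 1000
1087 7202 7490 1087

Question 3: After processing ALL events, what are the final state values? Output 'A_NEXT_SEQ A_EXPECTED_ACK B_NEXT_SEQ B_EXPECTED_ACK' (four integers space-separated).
After event 0: A_seq=1000 A_ack=7162 B_seq=7162 B_ack=1000
After event 1: A_seq=1000 A_ack=7202 B_seq=7202 B_ack=1000
After event 2: A_seq=1000 A_ack=7202 B_seq=7364 B_ack=1000
After event 3: A_seq=1000 A_ack=7202 B_seq=7490 B_ack=1000
After event 4: A_seq=1087 A_ack=7202 B_seq=7490 B_ack=1087

Answer: 1087 7202 7490 1087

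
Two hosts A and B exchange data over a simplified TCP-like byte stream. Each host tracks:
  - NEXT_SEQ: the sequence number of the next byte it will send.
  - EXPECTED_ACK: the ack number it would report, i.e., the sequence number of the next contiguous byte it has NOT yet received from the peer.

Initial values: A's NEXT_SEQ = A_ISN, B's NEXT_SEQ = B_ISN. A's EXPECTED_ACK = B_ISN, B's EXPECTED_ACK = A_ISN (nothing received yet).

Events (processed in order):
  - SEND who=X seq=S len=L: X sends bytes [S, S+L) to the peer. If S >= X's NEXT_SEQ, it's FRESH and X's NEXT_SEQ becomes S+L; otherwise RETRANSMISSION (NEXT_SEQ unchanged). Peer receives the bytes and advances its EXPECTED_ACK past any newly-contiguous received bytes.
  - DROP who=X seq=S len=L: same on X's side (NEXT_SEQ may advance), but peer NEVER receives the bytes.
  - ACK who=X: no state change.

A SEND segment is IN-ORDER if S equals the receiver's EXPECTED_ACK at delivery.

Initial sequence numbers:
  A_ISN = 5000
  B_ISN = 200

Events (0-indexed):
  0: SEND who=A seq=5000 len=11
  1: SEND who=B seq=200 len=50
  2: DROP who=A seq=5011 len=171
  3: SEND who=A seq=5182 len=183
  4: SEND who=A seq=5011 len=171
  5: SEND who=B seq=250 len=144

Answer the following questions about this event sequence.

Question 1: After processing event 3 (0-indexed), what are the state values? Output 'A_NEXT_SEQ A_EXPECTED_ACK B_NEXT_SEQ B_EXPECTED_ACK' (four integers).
After event 0: A_seq=5011 A_ack=200 B_seq=200 B_ack=5011
After event 1: A_seq=5011 A_ack=250 B_seq=250 B_ack=5011
After event 2: A_seq=5182 A_ack=250 B_seq=250 B_ack=5011
After event 3: A_seq=5365 A_ack=250 B_seq=250 B_ack=5011

5365 250 250 5011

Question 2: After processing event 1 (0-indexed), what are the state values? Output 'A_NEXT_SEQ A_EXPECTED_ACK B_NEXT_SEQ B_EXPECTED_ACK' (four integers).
After event 0: A_seq=5011 A_ack=200 B_seq=200 B_ack=5011
After event 1: A_seq=5011 A_ack=250 B_seq=250 B_ack=5011

5011 250 250 5011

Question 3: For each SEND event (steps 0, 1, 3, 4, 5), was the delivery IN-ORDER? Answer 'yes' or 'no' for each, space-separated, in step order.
Step 0: SEND seq=5000 -> in-order
Step 1: SEND seq=200 -> in-order
Step 3: SEND seq=5182 -> out-of-order
Step 4: SEND seq=5011 -> in-order
Step 5: SEND seq=250 -> in-order

Answer: yes yes no yes yes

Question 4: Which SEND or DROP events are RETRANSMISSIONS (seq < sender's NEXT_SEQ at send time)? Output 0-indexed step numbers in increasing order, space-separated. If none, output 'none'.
Answer: 4

Derivation:
Step 0: SEND seq=5000 -> fresh
Step 1: SEND seq=200 -> fresh
Step 2: DROP seq=5011 -> fresh
Step 3: SEND seq=5182 -> fresh
Step 4: SEND seq=5011 -> retransmit
Step 5: SEND seq=250 -> fresh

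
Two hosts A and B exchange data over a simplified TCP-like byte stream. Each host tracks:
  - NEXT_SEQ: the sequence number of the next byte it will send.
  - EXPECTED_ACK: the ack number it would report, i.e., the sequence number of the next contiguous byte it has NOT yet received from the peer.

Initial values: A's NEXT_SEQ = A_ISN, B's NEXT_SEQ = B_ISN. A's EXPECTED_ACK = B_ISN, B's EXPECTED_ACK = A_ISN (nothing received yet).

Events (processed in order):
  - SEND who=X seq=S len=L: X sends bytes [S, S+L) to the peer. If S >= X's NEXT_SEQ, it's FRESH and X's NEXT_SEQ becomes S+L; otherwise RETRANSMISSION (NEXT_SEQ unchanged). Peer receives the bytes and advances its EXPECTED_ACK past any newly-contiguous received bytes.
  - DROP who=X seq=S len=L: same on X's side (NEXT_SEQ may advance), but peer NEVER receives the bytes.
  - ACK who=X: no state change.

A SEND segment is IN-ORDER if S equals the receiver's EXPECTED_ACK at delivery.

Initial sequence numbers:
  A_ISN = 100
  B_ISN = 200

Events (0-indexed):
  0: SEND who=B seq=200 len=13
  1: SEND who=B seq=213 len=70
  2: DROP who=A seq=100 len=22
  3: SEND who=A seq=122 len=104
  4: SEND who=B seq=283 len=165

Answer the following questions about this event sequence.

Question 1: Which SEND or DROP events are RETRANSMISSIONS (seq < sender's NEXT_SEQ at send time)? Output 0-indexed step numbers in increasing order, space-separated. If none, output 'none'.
Step 0: SEND seq=200 -> fresh
Step 1: SEND seq=213 -> fresh
Step 2: DROP seq=100 -> fresh
Step 3: SEND seq=122 -> fresh
Step 4: SEND seq=283 -> fresh

Answer: none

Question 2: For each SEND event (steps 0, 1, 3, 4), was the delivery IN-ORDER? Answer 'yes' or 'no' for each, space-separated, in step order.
Step 0: SEND seq=200 -> in-order
Step 1: SEND seq=213 -> in-order
Step 3: SEND seq=122 -> out-of-order
Step 4: SEND seq=283 -> in-order

Answer: yes yes no yes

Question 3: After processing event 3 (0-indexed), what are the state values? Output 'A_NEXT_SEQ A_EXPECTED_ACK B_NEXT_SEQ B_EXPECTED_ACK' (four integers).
After event 0: A_seq=100 A_ack=213 B_seq=213 B_ack=100
After event 1: A_seq=100 A_ack=283 B_seq=283 B_ack=100
After event 2: A_seq=122 A_ack=283 B_seq=283 B_ack=100
After event 3: A_seq=226 A_ack=283 B_seq=283 B_ack=100

226 283 283 100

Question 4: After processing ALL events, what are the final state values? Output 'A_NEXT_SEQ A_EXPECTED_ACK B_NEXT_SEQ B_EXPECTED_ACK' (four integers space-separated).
Answer: 226 448 448 100

Derivation:
After event 0: A_seq=100 A_ack=213 B_seq=213 B_ack=100
After event 1: A_seq=100 A_ack=283 B_seq=283 B_ack=100
After event 2: A_seq=122 A_ack=283 B_seq=283 B_ack=100
After event 3: A_seq=226 A_ack=283 B_seq=283 B_ack=100
After event 4: A_seq=226 A_ack=448 B_seq=448 B_ack=100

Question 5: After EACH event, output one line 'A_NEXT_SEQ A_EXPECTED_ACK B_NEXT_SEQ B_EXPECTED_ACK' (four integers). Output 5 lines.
100 213 213 100
100 283 283 100
122 283 283 100
226 283 283 100
226 448 448 100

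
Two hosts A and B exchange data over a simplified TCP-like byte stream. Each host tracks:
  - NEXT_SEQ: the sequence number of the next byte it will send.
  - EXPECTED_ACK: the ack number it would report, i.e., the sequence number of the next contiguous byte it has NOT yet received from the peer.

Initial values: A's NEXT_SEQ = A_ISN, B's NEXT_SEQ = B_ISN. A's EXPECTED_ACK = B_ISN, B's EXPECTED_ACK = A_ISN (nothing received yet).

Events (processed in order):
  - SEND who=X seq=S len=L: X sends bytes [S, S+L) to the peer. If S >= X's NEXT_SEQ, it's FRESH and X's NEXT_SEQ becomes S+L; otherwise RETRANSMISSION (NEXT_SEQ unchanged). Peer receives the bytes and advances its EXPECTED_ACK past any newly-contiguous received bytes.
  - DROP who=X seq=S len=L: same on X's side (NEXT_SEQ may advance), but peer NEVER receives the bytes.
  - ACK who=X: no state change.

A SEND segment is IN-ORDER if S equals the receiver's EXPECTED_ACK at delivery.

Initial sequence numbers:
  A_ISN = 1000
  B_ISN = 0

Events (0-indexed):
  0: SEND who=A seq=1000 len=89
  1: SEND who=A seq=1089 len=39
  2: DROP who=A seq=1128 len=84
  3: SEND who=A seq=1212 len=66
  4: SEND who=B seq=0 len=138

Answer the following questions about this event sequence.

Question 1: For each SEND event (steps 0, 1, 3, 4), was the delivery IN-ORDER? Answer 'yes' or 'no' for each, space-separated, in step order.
Answer: yes yes no yes

Derivation:
Step 0: SEND seq=1000 -> in-order
Step 1: SEND seq=1089 -> in-order
Step 3: SEND seq=1212 -> out-of-order
Step 4: SEND seq=0 -> in-order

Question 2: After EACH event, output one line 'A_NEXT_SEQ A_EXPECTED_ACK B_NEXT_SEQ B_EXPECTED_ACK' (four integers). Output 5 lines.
1089 0 0 1089
1128 0 0 1128
1212 0 0 1128
1278 0 0 1128
1278 138 138 1128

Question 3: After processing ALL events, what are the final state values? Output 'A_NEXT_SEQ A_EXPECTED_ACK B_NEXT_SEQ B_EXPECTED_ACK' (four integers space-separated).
After event 0: A_seq=1089 A_ack=0 B_seq=0 B_ack=1089
After event 1: A_seq=1128 A_ack=0 B_seq=0 B_ack=1128
After event 2: A_seq=1212 A_ack=0 B_seq=0 B_ack=1128
After event 3: A_seq=1278 A_ack=0 B_seq=0 B_ack=1128
After event 4: A_seq=1278 A_ack=138 B_seq=138 B_ack=1128

Answer: 1278 138 138 1128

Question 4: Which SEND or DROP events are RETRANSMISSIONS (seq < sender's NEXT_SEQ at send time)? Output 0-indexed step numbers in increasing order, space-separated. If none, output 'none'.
Step 0: SEND seq=1000 -> fresh
Step 1: SEND seq=1089 -> fresh
Step 2: DROP seq=1128 -> fresh
Step 3: SEND seq=1212 -> fresh
Step 4: SEND seq=0 -> fresh

Answer: none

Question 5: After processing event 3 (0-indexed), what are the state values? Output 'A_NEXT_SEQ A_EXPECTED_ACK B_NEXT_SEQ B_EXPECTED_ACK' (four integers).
After event 0: A_seq=1089 A_ack=0 B_seq=0 B_ack=1089
After event 1: A_seq=1128 A_ack=0 B_seq=0 B_ack=1128
After event 2: A_seq=1212 A_ack=0 B_seq=0 B_ack=1128
After event 3: A_seq=1278 A_ack=0 B_seq=0 B_ack=1128

1278 0 0 1128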